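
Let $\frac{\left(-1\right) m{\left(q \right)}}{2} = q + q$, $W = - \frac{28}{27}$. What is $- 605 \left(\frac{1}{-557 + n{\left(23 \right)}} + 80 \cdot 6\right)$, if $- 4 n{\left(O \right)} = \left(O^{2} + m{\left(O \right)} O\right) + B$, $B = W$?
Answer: $- \frac{5017756260}{17279} \approx -2.904 \cdot 10^{5}$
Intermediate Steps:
$W = - \frac{28}{27}$ ($W = \left(-28\right) \frac{1}{27} = - \frac{28}{27} \approx -1.037$)
$m{\left(q \right)} = - 4 q$ ($m{\left(q \right)} = - 2 \left(q + q\right) = - 2 \cdot 2 q = - 4 q$)
$B = - \frac{28}{27} \approx -1.037$
$n{\left(O \right)} = \frac{7}{27} + \frac{3 O^{2}}{4}$ ($n{\left(O \right)} = - \frac{\left(O^{2} + - 4 O O\right) - \frac{28}{27}}{4} = - \frac{\left(O^{2} - 4 O^{2}\right) - \frac{28}{27}}{4} = - \frac{- 3 O^{2} - \frac{28}{27}}{4} = - \frac{- \frac{28}{27} - 3 O^{2}}{4} = \frac{7}{27} + \frac{3 O^{2}}{4}$)
$- 605 \left(\frac{1}{-557 + n{\left(23 \right)}} + 80 \cdot 6\right) = - 605 \left(\frac{1}{-557 + \left(\frac{7}{27} + \frac{3 \cdot 23^{2}}{4}\right)} + 80 \cdot 6\right) = - 605 \left(\frac{1}{-557 + \left(\frac{7}{27} + \frac{3}{4} \cdot 529\right)} + 480\right) = - 605 \left(\frac{1}{-557 + \left(\frac{7}{27} + \frac{1587}{4}\right)} + 480\right) = - 605 \left(\frac{1}{-557 + \frac{42877}{108}} + 480\right) = - 605 \left(\frac{1}{- \frac{17279}{108}} + 480\right) = - 605 \left(- \frac{108}{17279} + 480\right) = \left(-605\right) \frac{8293812}{17279} = - \frac{5017756260}{17279}$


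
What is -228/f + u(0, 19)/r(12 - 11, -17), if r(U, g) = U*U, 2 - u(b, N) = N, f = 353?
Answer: -6229/353 ≈ -17.646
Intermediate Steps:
u(b, N) = 2 - N
r(U, g) = U²
-228/f + u(0, 19)/r(12 - 11, -17) = -228/353 + (2 - 1*19)/((12 - 11)²) = -228*1/353 + (2 - 19)/(1²) = -228/353 - 17/1 = -228/353 - 17*1 = -228/353 - 17 = -6229/353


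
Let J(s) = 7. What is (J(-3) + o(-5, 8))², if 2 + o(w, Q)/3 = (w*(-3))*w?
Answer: 50176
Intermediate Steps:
o(w, Q) = -6 - 9*w² (o(w, Q) = -6 + 3*((w*(-3))*w) = -6 + 3*((-3*w)*w) = -6 + 3*(-3*w²) = -6 - 9*w²)
(J(-3) + o(-5, 8))² = (7 + (-6 - 9*(-5)²))² = (7 + (-6 - 9*25))² = (7 + (-6 - 225))² = (7 - 231)² = (-224)² = 50176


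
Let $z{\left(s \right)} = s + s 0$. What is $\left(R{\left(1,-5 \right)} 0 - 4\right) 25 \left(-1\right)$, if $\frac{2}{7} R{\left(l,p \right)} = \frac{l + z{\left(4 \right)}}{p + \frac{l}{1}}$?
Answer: $100$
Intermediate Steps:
$z{\left(s \right)} = s$ ($z{\left(s \right)} = s + 0 = s$)
$R{\left(l,p \right)} = \frac{7 \left(4 + l\right)}{2 \left(l + p\right)}$ ($R{\left(l,p \right)} = \frac{7 \frac{l + 4}{p + \frac{l}{1}}}{2} = \frac{7 \frac{4 + l}{p + l 1}}{2} = \frac{7 \frac{4 + l}{p + l}}{2} = \frac{7 \frac{4 + l}{l + p}}{2} = \frac{7 \left(4 + l\right)}{2 \left(l + p\right)}$)
$\left(R{\left(1,-5 \right)} 0 - 4\right) 25 \left(-1\right) = \left(\frac{14 + \frac{7}{2} \cdot 1}{1 - 5} \cdot 0 - 4\right) 25 \left(-1\right) = \left(\frac{14 + \frac{7}{2}}{-4} \cdot 0 - 4\right) 25 \left(-1\right) = \left(\left(- \frac{1}{4}\right) \frac{35}{2} \cdot 0 - 4\right) 25 \left(-1\right) = \left(\left(- \frac{35}{8}\right) 0 - 4\right) 25 \left(-1\right) = \left(0 - 4\right) 25 \left(-1\right) = \left(-4\right) 25 \left(-1\right) = \left(-100\right) \left(-1\right) = 100$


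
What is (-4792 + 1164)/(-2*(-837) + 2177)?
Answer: -3628/3851 ≈ -0.94209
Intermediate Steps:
(-4792 + 1164)/(-2*(-837) + 2177) = -3628/(1674 + 2177) = -3628/3851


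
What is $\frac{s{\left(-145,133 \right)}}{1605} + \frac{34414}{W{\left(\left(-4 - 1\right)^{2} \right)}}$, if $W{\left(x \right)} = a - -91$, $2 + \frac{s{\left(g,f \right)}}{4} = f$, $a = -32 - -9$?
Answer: $\frac{27635051}{54570} \approx 506.41$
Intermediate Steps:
$a = -23$ ($a = -32 + 9 = -23$)
$s{\left(g,f \right)} = -8 + 4 f$
$W{\left(x \right)} = 68$ ($W{\left(x \right)} = -23 - -91 = -23 + 91 = 68$)
$\frac{s{\left(-145,133 \right)}}{1605} + \frac{34414}{W{\left(\left(-4 - 1\right)^{2} \right)}} = \frac{-8 + 4 \cdot 133}{1605} + \frac{34414}{68} = \left(-8 + 532\right) \frac{1}{1605} + 34414 \cdot \frac{1}{68} = 524 \cdot \frac{1}{1605} + \frac{17207}{34} = \frac{524}{1605} + \frac{17207}{34} = \frac{27635051}{54570}$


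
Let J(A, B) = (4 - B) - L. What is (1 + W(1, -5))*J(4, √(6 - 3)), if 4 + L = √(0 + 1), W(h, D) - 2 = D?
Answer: -14 + 2*√3 ≈ -10.536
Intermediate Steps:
W(h, D) = 2 + D
L = -3 (L = -4 + √(0 + 1) = -4 + √1 = -4 + 1 = -3)
J(A, B) = 7 - B (J(A, B) = (4 - B) - 1*(-3) = (4 - B) + 3 = 7 - B)
(1 + W(1, -5))*J(4, √(6 - 3)) = (1 + (2 - 5))*(7 - √(6 - 3)) = (1 - 3)*(7 - √3) = -2*(7 - √3) = -14 + 2*√3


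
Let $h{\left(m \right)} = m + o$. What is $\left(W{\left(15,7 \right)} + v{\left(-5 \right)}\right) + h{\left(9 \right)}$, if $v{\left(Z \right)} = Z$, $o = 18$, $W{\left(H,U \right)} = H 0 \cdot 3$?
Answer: $22$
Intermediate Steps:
$W{\left(H,U \right)} = 0$ ($W{\left(H,U \right)} = 0 \cdot 3 = 0$)
$h{\left(m \right)} = 18 + m$ ($h{\left(m \right)} = m + 18 = 18 + m$)
$\left(W{\left(15,7 \right)} + v{\left(-5 \right)}\right) + h{\left(9 \right)} = \left(0 - 5\right) + \left(18 + 9\right) = -5 + 27 = 22$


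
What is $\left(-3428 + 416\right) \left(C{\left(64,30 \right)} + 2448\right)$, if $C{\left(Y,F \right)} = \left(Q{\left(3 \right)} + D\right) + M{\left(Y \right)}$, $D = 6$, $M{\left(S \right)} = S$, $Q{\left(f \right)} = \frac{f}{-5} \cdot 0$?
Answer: $-7584216$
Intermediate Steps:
$Q{\left(f \right)} = 0$ ($Q{\left(f \right)} = f \left(- \frac{1}{5}\right) 0 = - \frac{f}{5} \cdot 0 = 0$)
$C{\left(Y,F \right)} = 6 + Y$ ($C{\left(Y,F \right)} = \left(0 + 6\right) + Y = 6 + Y$)
$\left(-3428 + 416\right) \left(C{\left(64,30 \right)} + 2448\right) = \left(-3428 + 416\right) \left(\left(6 + 64\right) + 2448\right) = - 3012 \left(70 + 2448\right) = \left(-3012\right) 2518 = -7584216$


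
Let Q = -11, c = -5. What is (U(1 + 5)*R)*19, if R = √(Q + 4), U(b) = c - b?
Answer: -209*I*√7 ≈ -552.96*I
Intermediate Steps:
U(b) = -5 - b
R = I*√7 (R = √(-11 + 4) = √(-7) = I*√7 ≈ 2.6458*I)
(U(1 + 5)*R)*19 = ((-5 - (1 + 5))*(I*√7))*19 = ((-5 - 1*6)*(I*√7))*19 = ((-5 - 6)*(I*√7))*19 = -11*I*√7*19 = -209*I*√7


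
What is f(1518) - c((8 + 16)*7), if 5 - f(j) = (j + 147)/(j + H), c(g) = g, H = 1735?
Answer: -531904/3253 ≈ -163.51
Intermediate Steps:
f(j) = 5 - (147 + j)/(1735 + j) (f(j) = 5 - (j + 147)/(j + 1735) = 5 - (147 + j)/(1735 + j))
f(1518) - c((8 + 16)*7) = 4*(2132 + 1518)/(1735 + 1518) - (8 + 16)*7 = 4*3650/3253 - 24*7 = 4*(1/3253)*3650 - 1*168 = 14600/3253 - 168 = -531904/3253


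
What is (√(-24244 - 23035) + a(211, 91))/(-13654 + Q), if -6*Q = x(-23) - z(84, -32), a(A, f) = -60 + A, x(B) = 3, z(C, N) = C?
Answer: -302/27281 - 2*I*√47279/27281 ≈ -0.01107 - 0.015941*I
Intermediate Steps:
Q = 27/2 (Q = -(3 - 1*84)/6 = -(3 - 84)/6 = -⅙*(-81) = 27/2 ≈ 13.500)
(√(-24244 - 23035) + a(211, 91))/(-13654 + Q) = (√(-24244 - 23035) + (-60 + 211))/(-13654 + 27/2) = (√(-47279) + 151)/(-27281/2) = (I*√47279 + 151)*(-2/27281) = (151 + I*√47279)*(-2/27281) = -302/27281 - 2*I*√47279/27281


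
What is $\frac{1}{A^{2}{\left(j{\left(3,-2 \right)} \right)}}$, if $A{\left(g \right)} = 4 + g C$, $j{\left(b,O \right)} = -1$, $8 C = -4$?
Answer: $\frac{4}{81} \approx 0.049383$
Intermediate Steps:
$C = - \frac{1}{2}$ ($C = \frac{1}{8} \left(-4\right) = - \frac{1}{2} \approx -0.5$)
$A{\left(g \right)} = 4 - \frac{g}{2}$ ($A{\left(g \right)} = 4 + g \left(- \frac{1}{2}\right) = 4 - \frac{g}{2}$)
$\frac{1}{A^{2}{\left(j{\left(3,-2 \right)} \right)}} = \frac{1}{\left(4 - - \frac{1}{2}\right)^{2}} = \frac{1}{\left(4 + \frac{1}{2}\right)^{2}} = \frac{1}{\left(\frac{9}{2}\right)^{2}} = \frac{1}{\frac{81}{4}} = \frac{4}{81}$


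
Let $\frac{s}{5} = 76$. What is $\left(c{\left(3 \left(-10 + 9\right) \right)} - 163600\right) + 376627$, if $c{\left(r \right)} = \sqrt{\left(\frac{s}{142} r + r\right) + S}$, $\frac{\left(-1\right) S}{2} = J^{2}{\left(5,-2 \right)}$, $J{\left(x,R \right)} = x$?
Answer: $213027 + \frac{i \sqrt{307643}}{71} \approx 2.1303 \cdot 10^{5} + 7.812 i$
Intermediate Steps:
$s = 380$ ($s = 5 \cdot 76 = 380$)
$S = -50$ ($S = - 2 \cdot 5^{2} = \left(-2\right) 25 = -50$)
$c{\left(r \right)} = \sqrt{-50 + \frac{261 r}{71}}$ ($c{\left(r \right)} = \sqrt{\left(\frac{380}{142} r + r\right) - 50} = \sqrt{\left(380 \cdot \frac{1}{142} r + r\right) - 50} = \sqrt{\left(\frac{190 r}{71} + r\right) - 50} = \sqrt{\frac{261 r}{71} - 50} = \sqrt{-50 + \frac{261 r}{71}}$)
$\left(c{\left(3 \left(-10 + 9\right) \right)} - 163600\right) + 376627 = \left(\frac{\sqrt{-252050 + 18531 \cdot 3 \left(-10 + 9\right)}}{71} - 163600\right) + 376627 = \left(\frac{\sqrt{-252050 + 18531 \cdot 3 \left(-1\right)}}{71} - 163600\right) + 376627 = \left(\frac{\sqrt{-252050 + 18531 \left(-3\right)}}{71} - 163600\right) + 376627 = \left(\frac{\sqrt{-252050 - 55593}}{71} - 163600\right) + 376627 = \left(\frac{\sqrt{-307643}}{71} - 163600\right) + 376627 = \left(\frac{i \sqrt{307643}}{71} - 163600\right) + 376627 = \left(-163600 + \frac{i \sqrt{307643}}{71}\right) + 376627 = 213027 + \frac{i \sqrt{307643}}{71}$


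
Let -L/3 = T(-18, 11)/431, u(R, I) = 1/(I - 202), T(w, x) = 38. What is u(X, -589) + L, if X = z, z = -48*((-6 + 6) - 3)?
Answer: -90605/340921 ≈ -0.26577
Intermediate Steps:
z = 144 (z = -48*(0 - 3) = -48*(-3) = 144)
X = 144
u(R, I) = 1/(-202 + I)
L = -114/431 ≈ -0.26450
u(X, -589) + L = 1/(-202 - 589) - 114/431 = 1/(-791) - 114/431 = -1/791 - 114/431 = -90605/340921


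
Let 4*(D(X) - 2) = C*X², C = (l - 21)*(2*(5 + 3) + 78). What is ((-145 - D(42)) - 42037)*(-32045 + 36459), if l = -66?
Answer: 15732881996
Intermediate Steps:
C = -8178 (C = (-66 - 21)*(2*(5 + 3) + 78) = -87*(2*8 + 78) = -87*(16 + 78) = -87*94 = -8178)
D(X) = 2 - 4089*X²/2 (D(X) = 2 + (-8178*X²)/4 = 2 - 4089*X²/2)
((-145 - D(42)) - 42037)*(-32045 + 36459) = ((-145 - (2 - 4089/2*42²)) - 42037)*(-32045 + 36459) = ((-145 - (2 - 4089/2*1764)) - 42037)*4414 = ((-145 - (2 - 3606498)) - 42037)*4414 = ((-145 - 1*(-3606496)) - 42037)*4414 = ((-145 + 3606496) - 42037)*4414 = (3606351 - 42037)*4414 = 3564314*4414 = 15732881996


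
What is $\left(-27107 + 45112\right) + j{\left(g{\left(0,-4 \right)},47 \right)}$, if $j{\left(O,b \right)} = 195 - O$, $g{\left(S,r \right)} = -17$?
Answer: $18217$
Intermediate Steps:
$\left(-27107 + 45112\right) + j{\left(g{\left(0,-4 \right)},47 \right)} = \left(-27107 + 45112\right) + \left(195 - -17\right) = 18005 + \left(195 + 17\right) = 18005 + 212 = 18217$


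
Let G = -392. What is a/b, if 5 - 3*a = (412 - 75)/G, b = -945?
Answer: -2297/1111320 ≈ -0.0020669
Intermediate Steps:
a = 2297/1176 (a = 5/3 - (412 - 75)/(3*(-392)) = 5/3 - 337*(-1)/(3*392) = 5/3 - ⅓*(-337/392) = 5/3 + 337/1176 = 2297/1176 ≈ 1.9532)
a/b = (2297/1176)/(-945) = (2297/1176)*(-1/945) = -2297/1111320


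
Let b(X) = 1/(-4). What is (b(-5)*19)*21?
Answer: -399/4 ≈ -99.750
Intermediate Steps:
b(X) = -1/4
(b(-5)*19)*21 = -1/4*19*21 = -19/4*21 = -399/4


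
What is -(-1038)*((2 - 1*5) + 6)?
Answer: 3114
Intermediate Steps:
-(-1038)*((2 - 1*5) + 6) = -(-1038)*((2 - 5) + 6) = -(-1038)*(-3 + 6) = -(-1038)*3 = -519*(-6) = 3114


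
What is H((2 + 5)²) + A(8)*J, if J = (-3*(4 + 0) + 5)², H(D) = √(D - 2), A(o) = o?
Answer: 392 + √47 ≈ 398.86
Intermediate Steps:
H(D) = √(-2 + D)
J = 49 (J = (-3*4 + 5)² = (-12 + 5)² = (-7)² = 49)
H((2 + 5)²) + A(8)*J = √(-2 + (2 + 5)²) + 8*49 = √(-2 + 7²) + 392 = √(-2 + 49) + 392 = √47 + 392 = 392 + √47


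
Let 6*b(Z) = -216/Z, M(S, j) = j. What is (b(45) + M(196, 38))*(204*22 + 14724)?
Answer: 3573432/5 ≈ 7.1469e+5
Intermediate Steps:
b(Z) = -36/Z (b(Z) = (-216/Z)/6 = -36/Z)
(b(45) + M(196, 38))*(204*22 + 14724) = (-36/45 + 38)*(204*22 + 14724) = (-36*1/45 + 38)*(4488 + 14724) = (-⅘ + 38)*19212 = (186/5)*19212 = 3573432/5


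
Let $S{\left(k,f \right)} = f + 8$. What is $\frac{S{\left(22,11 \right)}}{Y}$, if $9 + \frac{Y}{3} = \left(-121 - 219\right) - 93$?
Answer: $- \frac{19}{1326} \approx -0.014329$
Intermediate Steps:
$S{\left(k,f \right)} = 8 + f$
$Y = -1326$ ($Y = -27 + 3 \left(\left(-121 - 219\right) - 93\right) = -27 + 3 \left(-340 - 93\right) = -27 + 3 \left(-433\right) = -27 - 1299 = -1326$)
$\frac{S{\left(22,11 \right)}}{Y} = \frac{8 + 11}{-1326} = 19 \left(- \frac{1}{1326}\right) = - \frac{19}{1326}$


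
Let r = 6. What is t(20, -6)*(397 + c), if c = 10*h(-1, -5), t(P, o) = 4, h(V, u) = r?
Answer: 1828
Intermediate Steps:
h(V, u) = 6
c = 60 (c = 10*6 = 60)
t(20, -6)*(397 + c) = 4*(397 + 60) = 4*457 = 1828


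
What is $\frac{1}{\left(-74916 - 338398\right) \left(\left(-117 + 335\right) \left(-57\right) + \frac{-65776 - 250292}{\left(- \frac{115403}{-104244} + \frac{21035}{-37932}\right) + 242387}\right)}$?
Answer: $\frac{13311733866791}{68374106510459339846652} \approx 1.9469 \cdot 10^{-10}$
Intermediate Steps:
$\frac{1}{\left(-74916 - 338398\right) \left(\left(-117 + 335\right) \left(-57\right) + \frac{-65776 - 250292}{\left(- \frac{115403}{-104244} + \frac{21035}{-37932}\right) + 242387}\right)} = \frac{1}{\left(-413314\right) \left(218 \left(-57\right) - \frac{316068}{\left(\left(-115403\right) \left(- \frac{1}{104244}\right) + 21035 \left(- \frac{1}{37932}\right)\right) + 242387}\right)} = \frac{1}{\left(-413314\right) \left(-12426 - \frac{316068}{\left(\frac{115403}{104244} - \frac{21035}{37932}\right) + 242387}\right)} = \frac{1}{\left(-413314\right) \left(-12426 - \frac{316068}{\frac{30342973}{54919214} + 242387}\right)} = \frac{1}{\left(-413314\right) \left(-12426 - \frac{316068}{\frac{13311733866791}{54919214}}\right)} = \frac{1}{\left(-413314\right) \left(-12426 - \frac{17358206130552}{13311733866791}\right)} = \frac{1}{\left(-413314\right) \left(- \frac{165428963234875518}{13311733866791}\right)} = \frac{1}{\frac{68374106510459339846652}{13311733866791}} = \frac{13311733866791}{68374106510459339846652}$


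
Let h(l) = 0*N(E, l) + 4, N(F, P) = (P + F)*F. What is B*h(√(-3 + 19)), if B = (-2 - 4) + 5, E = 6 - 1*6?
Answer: -4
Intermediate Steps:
E = 0 (E = 6 - 6 = 0)
N(F, P) = F*(F + P) (N(F, P) = (F + P)*F = F*(F + P))
h(l) = 4 (h(l) = 0*(0*(0 + l)) + 4 = 0*(0*l) + 4 = 0*0 + 4 = 0 + 4 = 4)
B = -1 (B = -6 + 5 = -1)
B*h(√(-3 + 19)) = -1*4 = -4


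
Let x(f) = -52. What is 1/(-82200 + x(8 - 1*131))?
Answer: -1/82252 ≈ -1.2158e-5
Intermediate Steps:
1/(-82200 + x(8 - 1*131)) = 1/(-82200 - 52) = 1/(-82252) = -1/82252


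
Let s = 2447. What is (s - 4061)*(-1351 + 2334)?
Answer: -1586562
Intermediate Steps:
(s - 4061)*(-1351 + 2334) = (2447 - 4061)*(-1351 + 2334) = -1614*983 = -1586562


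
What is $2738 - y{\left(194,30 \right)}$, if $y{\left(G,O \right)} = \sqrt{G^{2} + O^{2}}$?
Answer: $2738 - 2 \sqrt{9634} \approx 2541.7$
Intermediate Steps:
$2738 - y{\left(194,30 \right)} = 2738 - \sqrt{194^{2} + 30^{2}} = 2738 - \sqrt{37636 + 900} = 2738 - \sqrt{38536} = 2738 - 2 \sqrt{9634}$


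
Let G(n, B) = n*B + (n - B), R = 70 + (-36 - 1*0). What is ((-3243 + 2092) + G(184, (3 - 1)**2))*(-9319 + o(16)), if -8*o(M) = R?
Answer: 8763855/4 ≈ 2.1910e+6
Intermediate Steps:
R = 34 (R = 70 + (-36 + 0) = 70 - 36 = 34)
o(M) = -17/4 (o(M) = -1/8*34 = -17/4)
G(n, B) = n - B + B*n (G(n, B) = B*n + (n - B) = n - B + B*n)
((-3243 + 2092) + G(184, (3 - 1)**2))*(-9319 + o(16)) = ((-3243 + 2092) + (184 - (3 - 1)**2 + (3 - 1)**2*184))*(-9319 - 17/4) = (-1151 + (184 - 1*2**2 + 2**2*184))*(-37293/4) = (-1151 + (184 - 1*4 + 4*184))*(-37293/4) = (-1151 + (184 - 4 + 736))*(-37293/4) = (-1151 + 916)*(-37293/4) = -235*(-37293/4) = 8763855/4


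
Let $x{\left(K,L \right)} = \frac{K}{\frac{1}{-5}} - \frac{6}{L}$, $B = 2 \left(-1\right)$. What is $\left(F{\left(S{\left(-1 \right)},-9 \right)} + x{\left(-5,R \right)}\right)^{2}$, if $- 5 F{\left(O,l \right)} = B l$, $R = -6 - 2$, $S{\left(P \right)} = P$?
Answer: $\frac{196249}{400} \approx 490.62$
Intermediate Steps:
$B = -2$
$R = -8$ ($R = -6 - 2 = -8$)
$x{\left(K,L \right)} = - \frac{6}{L} - 5 K$ ($x{\left(K,L \right)} = \frac{K}{- \frac{1}{5}} - \frac{6}{L} = K \left(-5\right) - \frac{6}{L} = - 5 K - \frac{6}{L} = - \frac{6}{L} - 5 K$)
$F{\left(O,l \right)} = \frac{2 l}{5}$ ($F{\left(O,l \right)} = - \frac{\left(-2\right) l}{5} = \frac{2 l}{5}$)
$\left(F{\left(S{\left(-1 \right)},-9 \right)} + x{\left(-5,R \right)}\right)^{2} = \left(\frac{2}{5} \left(-9\right) - \left(-25 + \frac{6}{-8}\right)\right)^{2} = \left(- \frac{18}{5} + \left(\left(-6\right) \left(- \frac{1}{8}\right) + 25\right)\right)^{2} = \left(- \frac{18}{5} + \left(\frac{3}{4} + 25\right)\right)^{2} = \left(- \frac{18}{5} + \frac{103}{4}\right)^{2} = \left(\frac{443}{20}\right)^{2} = \frac{196249}{400}$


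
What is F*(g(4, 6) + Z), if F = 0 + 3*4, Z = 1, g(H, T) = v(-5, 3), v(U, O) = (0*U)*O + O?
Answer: 48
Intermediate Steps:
v(U, O) = O (v(U, O) = 0*O + O = 0 + O = O)
g(H, T) = 3
F = 12 (F = 0 + 12 = 12)
F*(g(4, 6) + Z) = 12*(3 + 1) = 12*4 = 48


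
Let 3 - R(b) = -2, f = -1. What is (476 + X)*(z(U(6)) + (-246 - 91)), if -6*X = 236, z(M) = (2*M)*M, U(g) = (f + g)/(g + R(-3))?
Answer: -53352370/363 ≈ -1.4698e+5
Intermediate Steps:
R(b) = 5 (R(b) = 3 - 1*(-2) = 3 + 2 = 5)
U(g) = (-1 + g)/(5 + g) (U(g) = (-1 + g)/(g + 5) = (-1 + g)/(5 + g))
z(M) = 2*M**2
X = -118/3 (X = -1/6*236 = -118/3 ≈ -39.333)
(476 + X)*(z(U(6)) + (-246 - 91)) = (476 - 118/3)*(2*((-1 + 6)/(5 + 6))**2 + (-246 - 91)) = 1310*(2*(5/11)**2 - 337)/3 = 1310*(2*(25/121) - 337)/3 = 1310*(50/121 - 337)/3 = (1310/3)*(-40727/121) = -53352370/363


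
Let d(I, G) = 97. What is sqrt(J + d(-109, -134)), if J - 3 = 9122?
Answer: sqrt(9222) ≈ 96.031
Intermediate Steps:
J = 9125 (J = 3 + 9122 = 9125)
sqrt(J + d(-109, -134)) = sqrt(9125 + 97) = sqrt(9222)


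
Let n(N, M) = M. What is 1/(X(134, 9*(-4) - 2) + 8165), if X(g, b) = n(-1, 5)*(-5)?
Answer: 1/8140 ≈ 0.00012285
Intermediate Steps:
X(g, b) = -25 (X(g, b) = 5*(-5) = -25)
1/(X(134, 9*(-4) - 2) + 8165) = 1/(-25 + 8165) = 1/8140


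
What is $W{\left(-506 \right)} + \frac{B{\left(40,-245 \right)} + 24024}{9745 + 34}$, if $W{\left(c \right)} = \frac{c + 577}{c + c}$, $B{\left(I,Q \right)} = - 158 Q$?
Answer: $\frac{815487}{128524} \approx 6.345$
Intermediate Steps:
$W{\left(c \right)} = \frac{577 + c}{2 c}$
$W{\left(-506 \right)} + \frac{B{\left(40,-245 \right)} + 24024}{9745 + 34} = \frac{577 - 506}{2 \left(-506\right)} + \frac{\left(-158\right) \left(-245\right) + 24024}{9745 + 34} = \frac{1}{2} \left(- \frac{1}{506}\right) 71 + \frac{38710 + 24024}{9779} = - \frac{71}{1012} + 62734 \cdot \frac{1}{9779} = - \frac{71}{1012} + \frac{8962}{1397} = \frac{815487}{128524}$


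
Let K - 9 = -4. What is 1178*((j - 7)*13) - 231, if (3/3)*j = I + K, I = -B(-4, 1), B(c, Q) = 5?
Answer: -107429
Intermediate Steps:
K = 5 (K = 9 - 4 = 5)
I = -5 (I = -1*5 = -5)
j = 0 (j = -5 + 5 = 0)
1178*((j - 7)*13) - 231 = 1178*((0 - 7)*13) - 231 = 1178*(-7*13) - 231 = 1178*(-91) - 231 = -107198 - 231 = -107429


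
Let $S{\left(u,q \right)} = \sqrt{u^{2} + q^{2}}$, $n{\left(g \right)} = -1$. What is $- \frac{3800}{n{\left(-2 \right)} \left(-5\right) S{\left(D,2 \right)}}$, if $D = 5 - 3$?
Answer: $- 190 \sqrt{2} \approx -268.7$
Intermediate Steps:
$D = 2$
$S{\left(u,q \right)} = \sqrt{q^{2} + u^{2}}$
$- \frac{3800}{n{\left(-2 \right)} \left(-5\right) S{\left(D,2 \right)}} = - \frac{3800}{\left(-1\right) \left(-5\right) \sqrt{2^{2} + 2^{2}}} = - \frac{3800}{5 \sqrt{4 + 4}} = - \frac{3800}{5 \sqrt{8}} = - \frac{3800}{5 \cdot 2 \sqrt{2}} = - \frac{3800}{10 \sqrt{2}} = - 3800 \frac{\sqrt{2}}{20} = - 190 \sqrt{2}$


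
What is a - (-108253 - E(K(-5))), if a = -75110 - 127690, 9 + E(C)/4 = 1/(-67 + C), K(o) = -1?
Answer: -1607912/17 ≈ -94583.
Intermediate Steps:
E(C) = -36 + 4/(-67 + C)
a = -202800
a - (-108253 - E(K(-5))) = -202800 - (-108253 - 4*(604 - 9*(-1))/(-67 - 1)) = -202800 - (-108253 - 4*(604 + 9)/(-68)) = -202800 - (-108253 - 4*(-1)*613/68) = -202800 - (-108253 - 1*(-613/17)) = -202800 - (-108253 + 613/17) = -202800 - 1*(-1839688/17) = -202800 + 1839688/17 = -1607912/17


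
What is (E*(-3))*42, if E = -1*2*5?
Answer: 1260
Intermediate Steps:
E = -10 (E = -2*5 = -10)
(E*(-3))*42 = -10*(-3)*42 = 30*42 = 1260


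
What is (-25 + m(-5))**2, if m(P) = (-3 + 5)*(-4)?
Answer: 1089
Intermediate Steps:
m(P) = -8 (m(P) = 2*(-4) = -8)
(-25 + m(-5))**2 = (-25 - 8)**2 = (-33)**2 = 1089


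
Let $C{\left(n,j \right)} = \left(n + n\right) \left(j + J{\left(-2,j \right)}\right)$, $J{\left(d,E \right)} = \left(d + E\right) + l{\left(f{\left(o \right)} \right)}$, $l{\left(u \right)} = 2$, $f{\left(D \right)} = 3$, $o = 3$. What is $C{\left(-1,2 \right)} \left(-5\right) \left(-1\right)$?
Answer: $-40$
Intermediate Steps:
$J{\left(d,E \right)} = 2 + E + d$ ($J{\left(d,E \right)} = \left(d + E\right) + 2 = \left(E + d\right) + 2 = 2 + E + d$)
$C{\left(n,j \right)} = 4 j n$ ($C{\left(n,j \right)} = \left(n + n\right) \left(j + \left(2 + j - 2\right)\right) = 2 n \left(j + j\right) = 2 n 2 j = 4 j n$)
$C{\left(-1,2 \right)} \left(-5\right) \left(-1\right) = 4 \cdot 2 \left(-1\right) \left(-5\right) \left(-1\right) = \left(-8\right) \left(-5\right) \left(-1\right) = 40 \left(-1\right) = -40$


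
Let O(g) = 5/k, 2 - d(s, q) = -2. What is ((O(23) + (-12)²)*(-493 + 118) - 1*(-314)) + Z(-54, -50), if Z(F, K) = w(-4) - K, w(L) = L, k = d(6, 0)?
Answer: -216435/4 ≈ -54109.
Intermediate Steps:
d(s, q) = 4 (d(s, q) = 2 - 1*(-2) = 2 + 2 = 4)
k = 4
O(g) = 5/4
Z(F, K) = -4 - K
((O(23) + (-12)²)*(-493 + 118) - 1*(-314)) + Z(-54, -50) = ((5/4 + (-12)²)*(-493 + 118) - 1*(-314)) + (-4 - 1*(-50)) = ((5/4 + 144)*(-375) + 314) + (-4 + 50) = ((581/4)*(-375) + 314) + 46 = (-217875/4 + 314) + 46 = -216619/4 + 46 = -216435/4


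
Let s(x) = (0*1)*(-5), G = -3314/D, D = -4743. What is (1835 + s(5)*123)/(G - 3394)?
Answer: -8703405/16094428 ≈ -0.54077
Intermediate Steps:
G = 3314/4743 (G = -3314/(-4743) = -3314*(-1/4743) = 3314/4743 ≈ 0.69871)
s(x) = 0 (s(x) = 0*(-5) = 0)
(1835 + s(5)*123)/(G - 3394) = (1835 + 0*123)/(3314/4743 - 3394) = (1835 + 0)/(-16094428/4743) = 1835*(-4743/16094428) = -8703405/16094428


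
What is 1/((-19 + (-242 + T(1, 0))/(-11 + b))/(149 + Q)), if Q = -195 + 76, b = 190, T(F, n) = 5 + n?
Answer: -2685/1819 ≈ -1.4761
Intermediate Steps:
Q = -119
1/((-19 + (-242 + T(1, 0))/(-11 + b))/(149 + Q)) = 1/((-19 + (-242 + (5 + 0))/(-11 + 190))/(149 - 119)) = 1/((-19 + (-242 + 5)/179)/30) = 1/((-19 - 237*1/179)*(1/30)) = 1/((-19 - 237/179)*(1/30)) = 1/(-3638/179*1/30) = 1/(-1819/2685) = -2685/1819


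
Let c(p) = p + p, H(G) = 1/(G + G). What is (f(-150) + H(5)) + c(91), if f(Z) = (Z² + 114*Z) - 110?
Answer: 54721/10 ≈ 5472.1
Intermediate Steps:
f(Z) = -110 + Z² + 114*Z
H(G) = 1/(2*G)
c(p) = 2*p
(f(-150) + H(5)) + c(91) = ((-110 + (-150)² + 114*(-150)) + (½)/5) + 2*91 = ((-110 + 22500 - 17100) + (½)*(⅕)) + 182 = (5290 + ⅒) + 182 = 52901/10 + 182 = 54721/10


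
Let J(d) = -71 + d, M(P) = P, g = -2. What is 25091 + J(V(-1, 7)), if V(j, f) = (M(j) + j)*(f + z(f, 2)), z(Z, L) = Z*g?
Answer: 25034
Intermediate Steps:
z(Z, L) = -2*Z (z(Z, L) = Z*(-2) = -2*Z)
V(j, f) = -2*f*j (V(j, f) = (j + j)*(f - 2*f) = (2*j)*(-f) = -2*f*j)
25091 + J(V(-1, 7)) = 25091 + (-71 - 2*7*(-1)) = 25091 + (-71 + 14) = 25091 - 57 = 25034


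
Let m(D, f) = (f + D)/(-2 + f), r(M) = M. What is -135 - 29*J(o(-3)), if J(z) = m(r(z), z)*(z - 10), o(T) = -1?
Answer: 233/3 ≈ 77.667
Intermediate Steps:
m(D, f) = (D + f)/(-2 + f)
J(z) = 2*z*(-10 + z)/(-2 + z) (J(z) = ((z + z)/(-2 + z))*(z - 10) = ((2*z)/(-2 + z))*(-10 + z) = (2*z/(-2 + z))*(-10 + z) = 2*z*(-10 + z)/(-2 + z))
-135 - 29*J(o(-3)) = -135 - 58*(-1)*(-10 - 1)/(-2 - 1) = -135 - 58*(-1)*(-11)/(-3) = -135 - 58*(-1)*(-1)*(-11)/3 = -135 - 29*(-22/3) = -135 + 638/3 = 233/3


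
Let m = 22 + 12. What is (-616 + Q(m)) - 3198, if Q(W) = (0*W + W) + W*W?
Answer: -2624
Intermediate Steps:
m = 34
Q(W) = W + W**2 (Q(W) = (0 + W) + W**2 = W + W**2)
(-616 + Q(m)) - 3198 = (-616 + 34*(1 + 34)) - 3198 = (-616 + 34*35) - 3198 = (-616 + 1190) - 3198 = 574 - 3198 = -2624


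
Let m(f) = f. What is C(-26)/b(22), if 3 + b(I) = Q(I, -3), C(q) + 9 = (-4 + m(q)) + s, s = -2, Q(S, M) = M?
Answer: 41/6 ≈ 6.8333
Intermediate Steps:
C(q) = -15 + q (C(q) = -9 + ((-4 + q) - 2) = -9 + (-6 + q) = -15 + q)
b(I) = -6 (b(I) = -3 - 3 = -6)
C(-26)/b(22) = (-15 - 26)/(-6) = -41*(-⅙) = 41/6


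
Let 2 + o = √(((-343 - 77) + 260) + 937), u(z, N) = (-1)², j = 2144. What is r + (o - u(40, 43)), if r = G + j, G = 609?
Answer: 2750 + √777 ≈ 2777.9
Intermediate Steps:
u(z, N) = 1
o = -2 + √777 (o = -2 + √(((-343 - 77) + 260) + 937) = -2 + √((-420 + 260) + 937) = -2 + √(-160 + 937) = -2 + √777 ≈ 25.875)
r = 2753 (r = 609 + 2144 = 2753)
r + (o - u(40, 43)) = 2753 + ((-2 + √777) - 1*1) = 2753 + ((-2 + √777) - 1) = 2753 + (-3 + √777) = 2750 + √777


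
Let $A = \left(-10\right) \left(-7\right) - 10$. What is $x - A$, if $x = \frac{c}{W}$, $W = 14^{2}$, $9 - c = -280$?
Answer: $- \frac{11471}{196} \approx -58.526$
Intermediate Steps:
$c = 289$ ($c = 9 - -280 = 9 + 280 = 289$)
$A = 60$ ($A = 70 - 10 = 60$)
$W = 196$
$x = \frac{289}{196} \approx 1.4745$
$x - A = \frac{289}{196} - 60 = - \frac{11471}{196}$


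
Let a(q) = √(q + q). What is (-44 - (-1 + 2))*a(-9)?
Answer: -135*I*√2 ≈ -190.92*I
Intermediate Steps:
a(q) = √2*√q (a(q) = √(2*q) = √2*√q)
(-44 - (-1 + 2))*a(-9) = (-44 - (-1 + 2))*(√2*√(-9)) = (-44 - 1*1)*(√2*(3*I)) = (-44 - 1)*(3*I*√2) = -135*I*√2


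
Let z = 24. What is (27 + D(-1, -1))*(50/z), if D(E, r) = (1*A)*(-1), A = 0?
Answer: 225/4 ≈ 56.250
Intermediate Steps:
D(E, r) = 0 (D(E, r) = (1*0)*(-1) = 0*(-1) = 0)
(27 + D(-1, -1))*(50/z) = (27 + 0)*(50/24) = 27*(50*(1/24)) = 27*(25/12) = 225/4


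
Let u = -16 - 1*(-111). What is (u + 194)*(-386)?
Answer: -111554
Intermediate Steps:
u = 95 (u = -16 + 111 = 95)
(u + 194)*(-386) = (95 + 194)*(-386) = 289*(-386) = -111554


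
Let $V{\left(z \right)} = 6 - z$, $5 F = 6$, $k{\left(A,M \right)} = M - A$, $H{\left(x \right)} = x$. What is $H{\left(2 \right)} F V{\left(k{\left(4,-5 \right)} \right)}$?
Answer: $36$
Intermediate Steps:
$F = \frac{6}{5}$ ($F = \frac{1}{5} \cdot 6 = \frac{6}{5} \approx 1.2$)
$H{\left(2 \right)} F V{\left(k{\left(4,-5 \right)} \right)} = 2 \cdot \frac{6}{5} \left(6 - \left(-5 - 4\right)\right) = \frac{12 \left(6 - \left(-5 - 4\right)\right)}{5} = \frac{12 \left(6 - -9\right)}{5} = \frac{12 \left(6 + 9\right)}{5} = \frac{12}{5} \cdot 15 = 36$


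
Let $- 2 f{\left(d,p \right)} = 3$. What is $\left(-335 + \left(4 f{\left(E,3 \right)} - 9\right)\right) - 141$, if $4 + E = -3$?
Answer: $-491$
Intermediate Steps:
$E = -7$ ($E = -4 - 3 = -7$)
$f{\left(d,p \right)} = - \frac{3}{2}$ ($f{\left(d,p \right)} = \left(- \frac{1}{2}\right) 3 = - \frac{3}{2}$)
$\left(-335 + \left(4 f{\left(E,3 \right)} - 9\right)\right) - 141 = \left(-335 + \left(4 \left(- \frac{3}{2}\right) - 9\right)\right) - 141 = \left(-335 - 15\right) - 141 = -350 - 141 = -491$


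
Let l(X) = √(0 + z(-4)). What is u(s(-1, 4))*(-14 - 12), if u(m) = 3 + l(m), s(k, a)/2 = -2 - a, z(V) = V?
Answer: -78 - 52*I ≈ -78.0 - 52.0*I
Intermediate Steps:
s(k, a) = -4 - 2*a (s(k, a) = 2*(-2 - a) = -4 - 2*a)
l(X) = 2*I (l(X) = √(0 - 4) = √(-4) = 2*I)
u(m) = 3 + 2*I
u(s(-1, 4))*(-14 - 12) = (3 + 2*I)*(-14 - 12) = (3 + 2*I)*(-26) = -78 - 52*I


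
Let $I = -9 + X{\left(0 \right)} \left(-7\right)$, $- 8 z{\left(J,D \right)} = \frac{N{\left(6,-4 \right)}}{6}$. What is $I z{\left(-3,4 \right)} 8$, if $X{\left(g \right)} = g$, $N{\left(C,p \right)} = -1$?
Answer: $- \frac{3}{2} \approx -1.5$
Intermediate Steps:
$z{\left(J,D \right)} = \frac{1}{48}$ ($z{\left(J,D \right)} = - \frac{\left(-1\right) \frac{1}{6}}{8} = \left(- \frac{1}{8}\right) \left(- \frac{1}{6}\right) = \frac{1}{48}$)
$I = -9$ ($I = -9 + 0 \left(-7\right) = -9 + 0 = -9$)
$I z{\left(-3,4 \right)} 8 = - 9 \cdot \frac{1}{48} \cdot 8 = \left(-9\right) \frac{1}{6} = - \frac{3}{2}$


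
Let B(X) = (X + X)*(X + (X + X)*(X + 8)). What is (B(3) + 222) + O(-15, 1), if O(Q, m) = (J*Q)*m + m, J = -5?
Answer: 712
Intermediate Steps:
O(Q, m) = m - 5*Q*m (O(Q, m) = (-5*Q)*m + m = -5*Q*m + m = m - 5*Q*m)
B(X) = 2*X*(X + 2*X*(8 + X)) (B(X) = (2*X)*(X + (2*X)*(8 + X)) = (2*X)*(X + 2*X*(8 + X)) = 2*X*(X + 2*X*(8 + X)))
(B(3) + 222) + O(-15, 1) = (3²*(34 + 4*3) + 222) + 1*(1 - 5*(-15)) = (9*(34 + 12) + 222) + 1*(1 + 75) = (9*46 + 222) + 1*76 = (414 + 222) + 76 = 636 + 76 = 712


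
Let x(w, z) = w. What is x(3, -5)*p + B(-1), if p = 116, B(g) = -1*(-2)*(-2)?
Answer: 344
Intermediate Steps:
B(g) = -4 (B(g) = 2*(-2) = -4)
x(3, -5)*p + B(-1) = 3*116 - 4 = 348 - 4 = 344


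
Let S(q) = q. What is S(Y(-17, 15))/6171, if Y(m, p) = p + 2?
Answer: 1/363 ≈ 0.0027548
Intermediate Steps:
Y(m, p) = 2 + p
S(Y(-17, 15))/6171 = (2 + 15)/6171 = 17*(1/6171) = 1/363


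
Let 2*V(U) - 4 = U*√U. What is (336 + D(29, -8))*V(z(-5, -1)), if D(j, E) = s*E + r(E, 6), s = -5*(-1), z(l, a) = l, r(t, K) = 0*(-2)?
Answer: 592 - 740*I*√5 ≈ 592.0 - 1654.7*I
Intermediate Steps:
r(t, K) = 0
V(U) = 2 + U^(3/2)/2 (V(U) = 2 + (U*√U)/2 = 2 + U^(3/2)/2)
s = 5
D(j, E) = 5*E (D(j, E) = 5*E + 0 = 5*E)
(336 + D(29, -8))*V(z(-5, -1)) = (336 + 5*(-8))*(2 + (-5)^(3/2)/2) = (336 - 40)*(2 + (-5*I*√5)/2) = 296*(2 - 5*I*√5/2) = 592 - 740*I*√5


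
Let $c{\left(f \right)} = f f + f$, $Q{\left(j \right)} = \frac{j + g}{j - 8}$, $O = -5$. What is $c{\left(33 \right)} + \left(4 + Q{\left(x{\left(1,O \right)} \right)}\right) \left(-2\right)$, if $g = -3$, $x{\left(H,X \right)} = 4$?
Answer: $\frac{2229}{2} \approx 1114.5$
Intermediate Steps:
$Q{\left(j \right)} = \frac{-3 + j}{-8 + j}$ ($Q{\left(j \right)} = \frac{j - 3}{j - 8} = \frac{-3 + j}{-8 + j}$)
$c{\left(f \right)} = f + f^{2}$ ($c{\left(f \right)} = f^{2} + f = f + f^{2}$)
$c{\left(33 \right)} + \left(4 + Q{\left(x{\left(1,O \right)} \right)}\right) \left(-2\right) = 33 \left(1 + 33\right) + \left(4 + \frac{-3 + 4}{-8 + 4}\right) \left(-2\right) = 33 \cdot 34 + \left(4 + \frac{1}{-4} \cdot 1\right) \left(-2\right) = 1122 + \left(4 - \frac{1}{4}\right) \left(-2\right) = 1122 + \frac{15}{4} \left(-2\right) = 1122 - \frac{15}{2} = \frac{2229}{2}$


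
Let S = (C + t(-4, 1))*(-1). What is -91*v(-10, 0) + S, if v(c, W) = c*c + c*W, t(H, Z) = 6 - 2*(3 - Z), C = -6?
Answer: -9096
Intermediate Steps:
t(H, Z) = 2*Z (t(H, Z) = 6 + (-6 + 2*Z) = 2*Z)
v(c, W) = c² + W*c
S = 4 (S = (-6 + 2*1)*(-1) = (-6 + 2)*(-1) = -4*(-1) = 4)
-91*v(-10, 0) + S = -(-910)*(0 - 10) + 4 = -(-910)*(-10) + 4 = -91*100 + 4 = -9100 + 4 = -9096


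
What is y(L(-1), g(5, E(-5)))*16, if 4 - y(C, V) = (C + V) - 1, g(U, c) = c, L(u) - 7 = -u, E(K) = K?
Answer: 32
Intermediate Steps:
L(u) = 7 - u
y(C, V) = 5 - C - V (y(C, V) = 4 - ((C + V) - 1) = 4 - (-1 + C + V) = 4 + (1 - C - V) = 5 - C - V)
y(L(-1), g(5, E(-5)))*16 = (5 - (7 - 1*(-1)) - 1*(-5))*16 = (5 - (7 + 1) + 5)*16 = (5 - 1*8 + 5)*16 = (5 - 8 + 5)*16 = 2*16 = 32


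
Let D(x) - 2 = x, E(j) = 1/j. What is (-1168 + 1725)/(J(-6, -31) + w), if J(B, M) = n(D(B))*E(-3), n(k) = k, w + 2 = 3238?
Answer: 1671/9712 ≈ 0.17206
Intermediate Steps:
E(j) = 1/j
D(x) = 2 + x
w = 3236 (w = -2 + 3238 = 3236)
J(B, M) = -2/3 - B/3 (J(B, M) = (2 + B)/(-3) = (2 + B)*(-1/3) = -2/3 - B/3)
(-1168 + 1725)/(J(-6, -31) + w) = (-1168 + 1725)/((-2/3 - 1/3*(-6)) + 3236) = 557/((-2/3 + 2) + 3236) = 557/(4/3 + 3236) = 557/(9712/3) = 557*(3/9712) = 1671/9712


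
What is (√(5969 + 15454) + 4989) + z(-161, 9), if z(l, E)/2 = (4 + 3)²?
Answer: 5087 + √21423 ≈ 5233.4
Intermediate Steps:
z(l, E) = 98 (z(l, E) = 2*(4 + 3)² = 2*7² = 2*49 = 98)
(√(5969 + 15454) + 4989) + z(-161, 9) = (√(5969 + 15454) + 4989) + 98 = (√21423 + 4989) + 98 = (4989 + √21423) + 98 = 5087 + √21423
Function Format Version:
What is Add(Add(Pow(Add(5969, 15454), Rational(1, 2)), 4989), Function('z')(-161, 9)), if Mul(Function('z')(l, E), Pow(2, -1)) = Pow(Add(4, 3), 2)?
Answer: Add(5087, Pow(21423, Rational(1, 2))) ≈ 5233.4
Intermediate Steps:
Function('z')(l, E) = 98 (Function('z')(l, E) = Mul(2, Pow(Add(4, 3), 2)) = Mul(2, Pow(7, 2)) = Mul(2, 49) = 98)
Add(Add(Pow(Add(5969, 15454), Rational(1, 2)), 4989), Function('z')(-161, 9)) = Add(Add(Pow(Add(5969, 15454), Rational(1, 2)), 4989), 98) = Add(Add(Pow(21423, Rational(1, 2)), 4989), 98) = Add(Add(4989, Pow(21423, Rational(1, 2))), 98) = Add(5087, Pow(21423, Rational(1, 2)))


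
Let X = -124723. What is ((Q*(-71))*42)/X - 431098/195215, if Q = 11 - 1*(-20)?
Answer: -35721770824/24347800445 ≈ -1.4671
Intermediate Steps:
Q = 31 (Q = 11 + 20 = 31)
((Q*(-71))*42)/X - 431098/195215 = ((31*(-71))*42)/(-124723) - 431098/195215 = -2201*42*(-1/124723) - 431098*1/195215 = -92442*(-1/124723) - 431098/195215 = 92442/124723 - 431098/195215 = -35721770824/24347800445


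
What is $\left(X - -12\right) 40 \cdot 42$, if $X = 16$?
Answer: $47040$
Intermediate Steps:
$\left(X - -12\right) 40 \cdot 42 = \left(16 - -12\right) 40 \cdot 42 = \left(16 + 12\right) 40 \cdot 42 = 28 \cdot 40 \cdot 42 = 1120 \cdot 42 = 47040$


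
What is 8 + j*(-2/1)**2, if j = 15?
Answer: 68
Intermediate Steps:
8 + j*(-2/1)**2 = 8 + 15*(-2/1)**2 = 8 + 15*(-2*1)**2 = 8 + 15*(-2)**2 = 8 + 15*4 = 8 + 60 = 68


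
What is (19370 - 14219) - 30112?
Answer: -24961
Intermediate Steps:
(19370 - 14219) - 30112 = 5151 - 30112 = -24961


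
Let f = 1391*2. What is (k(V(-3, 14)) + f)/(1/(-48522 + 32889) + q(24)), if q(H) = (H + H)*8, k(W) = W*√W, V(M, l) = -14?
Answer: 43491006/6003071 - 218862*I*√14/6003071 ≈ 7.2448 - 0.13641*I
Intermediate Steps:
f = 2782
k(W) = W^(3/2)
q(H) = 16*H (q(H) = (2*H)*8 = 16*H)
(k(V(-3, 14)) + f)/(1/(-48522 + 32889) + q(24)) = ((-14)^(3/2) + 2782)/(1/(-48522 + 32889) + 16*24) = (-14*I*√14 + 2782)/(1/(-15633) + 384) = (2782 - 14*I*√14)/(-1/15633 + 384) = (2782 - 14*I*√14)/(6003071/15633) = (2782 - 14*I*√14)*(15633/6003071) = 43491006/6003071 - 218862*I*√14/6003071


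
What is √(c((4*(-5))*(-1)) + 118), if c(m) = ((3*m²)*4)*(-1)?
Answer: I*√4682 ≈ 68.425*I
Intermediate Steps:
c(m) = -12*m² (c(m) = (12*m²)*(-1) = -12*m²)
√(c((4*(-5))*(-1)) + 118) = √(-12*((4*(-5))*(-1))² + 118) = √(-12*(-20*(-1))² + 118) = √(-12*20² + 118) = √(-12*400 + 118) = √(-4800 + 118) = √(-4682) = I*√4682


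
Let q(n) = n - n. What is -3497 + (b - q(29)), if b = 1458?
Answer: -2039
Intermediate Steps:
q(n) = 0
-3497 + (b - q(29)) = -3497 + (1458 - 1*0) = -3497 + (1458 + 0) = -3497 + 1458 = -2039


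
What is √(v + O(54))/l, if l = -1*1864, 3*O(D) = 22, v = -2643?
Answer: -I*√23721/5592 ≈ -0.027542*I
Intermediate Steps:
O(D) = 22/3 (O(D) = (⅓)*22 = 22/3)
l = -1864
√(v + O(54))/l = √(-2643 + 22/3)/(-1864) = √(-7907/3)*(-1/1864) = (I*√23721/3)*(-1/1864) = -I*√23721/5592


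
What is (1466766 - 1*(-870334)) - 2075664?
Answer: 261436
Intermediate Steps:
(1466766 - 1*(-870334)) - 2075664 = (1466766 + 870334) - 2075664 = 2337100 - 2075664 = 261436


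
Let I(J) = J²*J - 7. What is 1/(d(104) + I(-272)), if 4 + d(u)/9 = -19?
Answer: -1/20123862 ≈ -4.9692e-8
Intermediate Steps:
d(u) = -207 (d(u) = -36 + 9*(-19) = -36 - 171 = -207)
I(J) = -7 + J³ (I(J) = J³ - 7 = -7 + J³)
1/(d(104) + I(-272)) = 1/(-207 + (-7 + (-272)³)) = 1/(-207 + (-7 - 20123648)) = 1/(-207 - 20123655) = 1/(-20123862) = -1/20123862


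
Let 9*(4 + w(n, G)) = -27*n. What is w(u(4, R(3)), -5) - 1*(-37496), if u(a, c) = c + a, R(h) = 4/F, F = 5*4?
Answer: 187397/5 ≈ 37479.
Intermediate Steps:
F = 20
R(h) = 1/5 (R(h) = 4/20 = 4*(1/20) = 1/5)
u(a, c) = a + c
w(n, G) = -4 - 3*n (w(n, G) = -4 + (-27*n)/9 = -4 - 3*n)
w(u(4, R(3)), -5) - 1*(-37496) = (-4 - 3*(4 + 1/5)) - 1*(-37496) = (-4 - 3*21/5) + 37496 = (-4 - 63/5) + 37496 = -83/5 + 37496 = 187397/5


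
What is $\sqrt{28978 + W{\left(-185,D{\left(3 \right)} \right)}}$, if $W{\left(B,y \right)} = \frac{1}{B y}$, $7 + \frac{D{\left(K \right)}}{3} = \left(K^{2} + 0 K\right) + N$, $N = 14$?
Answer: $\frac{13 \sqrt{845060205}}{2220} \approx 170.23$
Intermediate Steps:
$D{\left(K \right)} = 21 + 3 K^{2}$ ($D{\left(K \right)} = -21 + 3 \left(\left(K^{2} + 0 K\right) + 14\right) = -21 + 3 \left(\left(K^{2} + 0\right) + 14\right) = -21 + 3 \left(K^{2} + 14\right) = -21 + 3 \left(14 + K^{2}\right) = -21 + \left(42 + 3 K^{2}\right) = 21 + 3 K^{2}$)
$W{\left(B,y \right)} = \frac{1}{B y}$
$\sqrt{28978 + W{\left(-185,D{\left(3 \right)} \right)}} = \sqrt{28978 + \frac{1}{\left(-185\right) \left(21 + 3 \cdot 3^{2}\right)}} = \sqrt{28978 - \frac{1}{185 \left(21 + 3 \cdot 9\right)}} = \sqrt{28978 - \frac{1}{185 \left(21 + 27\right)}} = \sqrt{28978 - \frac{1}{185 \cdot 48}} = \sqrt{28978 - \frac{1}{8880}} = \sqrt{\frac{257324639}{8880}} = \frac{13 \sqrt{845060205}}{2220}$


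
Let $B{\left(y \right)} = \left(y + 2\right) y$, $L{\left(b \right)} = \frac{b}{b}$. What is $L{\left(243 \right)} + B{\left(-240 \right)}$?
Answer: $57121$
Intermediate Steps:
$L{\left(b \right)} = 1$
$B{\left(y \right)} = y \left(2 + y\right)$ ($B{\left(y \right)} = \left(2 + y\right) y = y \left(2 + y\right)$)
$L{\left(243 \right)} + B{\left(-240 \right)} = 1 - 240 \left(2 - 240\right) = 1 - -57120 = 1 + 57120 = 57121$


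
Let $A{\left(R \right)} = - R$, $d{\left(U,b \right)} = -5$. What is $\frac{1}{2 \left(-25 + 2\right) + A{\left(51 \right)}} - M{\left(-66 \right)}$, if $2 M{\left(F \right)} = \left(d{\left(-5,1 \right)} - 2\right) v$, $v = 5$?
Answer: $\frac{3393}{194} \approx 17.49$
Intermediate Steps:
$M{\left(F \right)} = - \frac{35}{2}$ ($M{\left(F \right)} = \frac{\left(-5 - 2\right) 5}{2} = \frac{\left(-7\right) 5}{2} = \frac{1}{2} \left(-35\right) = - \frac{35}{2}$)
$\frac{1}{2 \left(-25 + 2\right) + A{\left(51 \right)}} - M{\left(-66 \right)} = \frac{1}{2 \left(-25 + 2\right) - 51} - - \frac{35}{2} = \frac{1}{2 \left(-23\right) - 51} + \frac{35}{2} = \frac{1}{-46 - 51} + \frac{35}{2} = \frac{1}{-97} + \frac{35}{2} = - \frac{1}{97} + \frac{35}{2} = \frac{3393}{194}$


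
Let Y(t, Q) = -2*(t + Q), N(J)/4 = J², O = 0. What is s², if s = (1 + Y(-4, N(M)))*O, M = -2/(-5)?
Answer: 0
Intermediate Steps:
M = ⅖ (M = -2*(-⅕) = ⅖ ≈ 0.40000)
N(J) = 4*J²
Y(t, Q) = -2*Q - 2*t (Y(t, Q) = -2*(Q + t) = -2*Q - 2*t)
s = 0 (s = (1 + (-8*(⅖)² - 2*(-4)))*0 = (1 + (-8*4/25 + 8))*0 = (1 + (-2*16/25 + 8))*0 = (1 + (-32/25 + 8))*0 = (1 + 168/25)*0 = (193/25)*0 = 0)
s² = 0² = 0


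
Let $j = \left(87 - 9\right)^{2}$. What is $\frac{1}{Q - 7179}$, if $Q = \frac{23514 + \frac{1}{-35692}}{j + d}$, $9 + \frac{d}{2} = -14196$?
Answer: $- \frac{796859592}{5721494272655} \approx -0.00013927$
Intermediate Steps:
$d = -28410$ ($d = -18 + 2 \left(-14196\right) = -18 - 28392 = -28410$)
$j = 6084$ ($j = 78^{2} = 6084$)
$Q = - \frac{839261687}{796859592}$ ($Q = \frac{23514 + \frac{1}{-35692}}{6084 - 28410} = \frac{23514 - \frac{1}{35692}}{-22326} = \frac{839261687}{35692} \left(- \frac{1}{22326}\right) = - \frac{839261687}{796859592} \approx -1.0532$)
$\frac{1}{Q - 7179} = \frac{1}{- \frac{839261687}{796859592} - 7179} = \frac{1}{- \frac{5721494272655}{796859592}} = - \frac{796859592}{5721494272655}$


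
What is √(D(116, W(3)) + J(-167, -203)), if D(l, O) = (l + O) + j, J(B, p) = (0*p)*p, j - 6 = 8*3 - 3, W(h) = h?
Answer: √146 ≈ 12.083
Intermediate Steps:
j = 27 (j = 6 + (8*3 - 3) = 6 + (24 - 3) = 6 + 21 = 27)
J(B, p) = 0 (J(B, p) = 0*p = 0)
D(l, O) = 27 + O + l (D(l, O) = (l + O) + 27 = (O + l) + 27 = 27 + O + l)
√(D(116, W(3)) + J(-167, -203)) = √((27 + 3 + 116) + 0) = √(146 + 0) = √146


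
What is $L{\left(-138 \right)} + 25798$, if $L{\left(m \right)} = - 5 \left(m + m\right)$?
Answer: $27178$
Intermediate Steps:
$L{\left(m \right)} = - 10 m$ ($L{\left(m \right)} = - 5 \cdot 2 m = - 10 m$)
$L{\left(-138 \right)} + 25798 = \left(-10\right) \left(-138\right) + 25798 = 1380 + 25798 = 27178$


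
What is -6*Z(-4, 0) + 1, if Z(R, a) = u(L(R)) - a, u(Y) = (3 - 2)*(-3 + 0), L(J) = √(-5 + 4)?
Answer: 19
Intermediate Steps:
L(J) = I (L(J) = √(-1) = I)
u(Y) = -3 (u(Y) = 1*(-3) = -3)
Z(R, a) = -3 - a
-6*Z(-4, 0) + 1 = -6*(-3 - 1*0) + 1 = -6*(-3 + 0) + 1 = -6*(-3) + 1 = 18 + 1 = 19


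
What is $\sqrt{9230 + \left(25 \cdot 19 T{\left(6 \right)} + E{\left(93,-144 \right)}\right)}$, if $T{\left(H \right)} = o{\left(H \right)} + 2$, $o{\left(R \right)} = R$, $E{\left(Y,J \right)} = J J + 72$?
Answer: $\sqrt{33838} \approx 183.95$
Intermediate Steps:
$E{\left(Y,J \right)} = 72 + J^{2}$ ($E{\left(Y,J \right)} = J^{2} + 72 = 72 + J^{2}$)
$T{\left(H \right)} = 2 + H$ ($T{\left(H \right)} = H + 2 = 2 + H$)
$\sqrt{9230 + \left(25 \cdot 19 T{\left(6 \right)} + E{\left(93,-144 \right)}\right)} = \sqrt{9230 + \left(25 \cdot 19 \left(2 + 6\right) + \left(72 + \left(-144\right)^{2}\right)\right)} = \sqrt{9230 + \left(475 \cdot 8 + \left(72 + 20736\right)\right)} = \sqrt{9230 + \left(3800 + 20808\right)} = \sqrt{9230 + 24608} = \sqrt{33838}$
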